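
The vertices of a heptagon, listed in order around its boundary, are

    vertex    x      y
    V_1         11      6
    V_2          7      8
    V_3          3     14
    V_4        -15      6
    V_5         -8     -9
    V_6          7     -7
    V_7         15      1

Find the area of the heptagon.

Apply the shoelace formula: 2A = Σ (x_i·y_{i+1} − x_{i+1}·y_i), indices taken mod 7.
Σ = (46) + (74) + (228) + (183) + (119) + (112) + (79) = 841
Area = |Σ|/2 = 420.5.

420.5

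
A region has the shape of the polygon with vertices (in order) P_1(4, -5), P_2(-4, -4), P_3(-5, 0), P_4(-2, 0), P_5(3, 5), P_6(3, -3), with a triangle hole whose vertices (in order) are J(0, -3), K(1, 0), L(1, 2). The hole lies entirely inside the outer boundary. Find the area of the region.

45.5

Outer boundary:
Apply Gauss's area formula: 2A = Σ (x_i·y_{i+1} − x_{i+1}·y_i), indices taken mod 6.
Σ = (-36) + (-20) + (0) + (-10) + (-24) + (-3) = -93
Area = |Σ|/2 = 46.5.
Hole:
J→K: (0)(0) − (1)(-3) = 3
K→L: (1)(2) − (1)(0) = 2
L→J: (1)(-3) − (0)(2) = -3
Σ = 2
Area = |Σ|/2 = 1.
Net area = 46.5 − 1 = 45.5.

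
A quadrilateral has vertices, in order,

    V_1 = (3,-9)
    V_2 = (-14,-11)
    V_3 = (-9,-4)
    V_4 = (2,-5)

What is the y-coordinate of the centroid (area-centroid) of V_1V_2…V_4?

Apply the shoelace (surveyor's) formula. First the cross-terms c_i = x_i·y_{i+1} − x_{i+1}·y_i:
  -159, -43, 53, -3  ⇒  2A = -152, A = -76.
Then Σ (y_i + y_{i+1})·c_i = 3390, so ȳ = 3390 / (6·(-76)) = -565/76.

-565/76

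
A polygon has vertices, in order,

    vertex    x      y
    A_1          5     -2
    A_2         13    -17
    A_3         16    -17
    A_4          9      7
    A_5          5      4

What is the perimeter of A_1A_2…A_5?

56

|A_1A_2| = √((8)² + (-15)²) = √289 = 17
|A_2A_3| = √((3)² + (0)²) = √9 = 3
|A_3A_4| = √((-7)² + (24)²) = √625 = 25
|A_4A_5| = √((-4)² + (-3)²) = √25 = 5
|A_5A_1| = √((0)² + (-6)²) = √36 = 6
Perimeter = 17 + 3 + 25 + 5 + 6 = 56.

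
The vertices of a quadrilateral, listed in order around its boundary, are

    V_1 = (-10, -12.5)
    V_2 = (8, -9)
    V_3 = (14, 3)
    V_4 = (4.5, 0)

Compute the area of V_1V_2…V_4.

135.125

Apply the shoelace (surveyor's) formula: 2A = Σ (x_i·y_{i+1} − x_{i+1}·y_i), indices taken mod 4.
Cross-terms: 190, 150, -13.5, -56.25  ⇒  Σ = 270.25
Area = |Σ|/2 = 135.125.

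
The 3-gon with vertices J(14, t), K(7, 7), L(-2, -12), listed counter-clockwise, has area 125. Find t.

Write out the shoelace sum; only the two edges meeting at J involve t:
2·Area = [((-2)·t − 14·(-12)) + (14·7 − 7·t)] + -70
       = -9·t + 196 = 250
⇒ t = -6.

-6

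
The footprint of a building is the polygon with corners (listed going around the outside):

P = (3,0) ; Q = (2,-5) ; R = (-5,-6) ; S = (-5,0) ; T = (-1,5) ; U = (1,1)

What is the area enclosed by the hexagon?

58

Σ = (-15) + (-37) + (-30) + (-25) + (-6) + (-3) = -116
Area = |Σ|/2 = 58.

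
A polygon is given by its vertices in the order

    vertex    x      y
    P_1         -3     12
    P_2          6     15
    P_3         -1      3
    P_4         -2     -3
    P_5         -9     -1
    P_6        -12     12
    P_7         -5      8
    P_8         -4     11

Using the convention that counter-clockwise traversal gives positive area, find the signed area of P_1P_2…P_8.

-147

Apply the shoelace formula: 2A = Σ (x_i·y_{i+1} − x_{i+1}·y_i), indices taken mod 8.
Σ = (-117) + (33) + (9) + (-25) + (-120) + (-36) + (-23) + (-15) = -294
Signed area = Σ/2 = -147 (negative ⇒ clockwise traversal).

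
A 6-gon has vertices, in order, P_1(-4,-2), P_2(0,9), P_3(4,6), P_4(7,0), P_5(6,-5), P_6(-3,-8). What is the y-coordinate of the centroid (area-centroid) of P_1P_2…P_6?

-5/17

Apply the shoelace formula. First the cross-terms c_i = x_i·y_{i+1} − x_{i+1}·y_i:
  -36, -36, -42, -35, -63, -26  ⇒  2A = -238, A = -119.
Then Σ (y_i + y_{i+1})·c_i = 210, so ȳ = 210 / (6·(-119)) = -5/17.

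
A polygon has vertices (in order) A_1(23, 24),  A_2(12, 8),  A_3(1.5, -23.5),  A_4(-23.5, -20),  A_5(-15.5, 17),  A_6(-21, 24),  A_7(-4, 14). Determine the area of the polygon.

1160.375

Σ = (-104) + (-294) + (-582.25) + (-709.5) + (-15) + (-198) + (-418) = -2320.75
Area = |Σ|/2 = 1160.375.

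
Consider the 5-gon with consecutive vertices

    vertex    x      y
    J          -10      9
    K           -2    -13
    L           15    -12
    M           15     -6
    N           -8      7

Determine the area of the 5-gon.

Apply the shoelace (surveyor's) formula: 2A = Σ (x_i·y_{i+1} − x_{i+1}·y_i), indices taken mod 5.
Σ = (148) + (219) + (90) + (57) + (-2) = 512
Area = |Σ|/2 = 256.

256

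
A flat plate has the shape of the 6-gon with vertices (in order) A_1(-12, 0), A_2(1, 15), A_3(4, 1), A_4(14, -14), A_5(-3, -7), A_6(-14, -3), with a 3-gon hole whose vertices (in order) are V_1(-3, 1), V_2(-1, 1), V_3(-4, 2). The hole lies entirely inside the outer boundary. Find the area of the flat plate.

Outer boundary:
Apply the shoelace (surveyor's) formula: 2A = Σ (x_i·y_{i+1} − x_{i+1}·y_i), indices taken mod 6.
Σ = (-180) + (-59) + (-70) + (-140) + (-89) + (-36) = -574
Area = |Σ|/2 = 287.
Hole:
Cross-terms: -2, 2, 2  ⇒  Σ = 2
Area = |Σ|/2 = 1.
Net area = 287 − 1 = 286.

286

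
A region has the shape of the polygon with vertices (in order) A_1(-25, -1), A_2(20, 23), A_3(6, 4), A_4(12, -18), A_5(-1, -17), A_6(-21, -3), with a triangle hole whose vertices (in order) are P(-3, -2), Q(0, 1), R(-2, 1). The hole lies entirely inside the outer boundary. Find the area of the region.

696.5

Outer boundary:
Apply the shoelace (surveyor's) formula: 2A = Σ (x_i·y_{i+1} − x_{i+1}·y_i), indices taken mod 6.
Σ = (-555) + (-58) + (-156) + (-222) + (-354) + (-54) = -1399
Area = |Σ|/2 = 699.5.
Hole:
Cross-terms: -3, 2, 7  ⇒  Σ = 6
Area = |Σ|/2 = 3.
Net area = 699.5 − 3 = 696.5.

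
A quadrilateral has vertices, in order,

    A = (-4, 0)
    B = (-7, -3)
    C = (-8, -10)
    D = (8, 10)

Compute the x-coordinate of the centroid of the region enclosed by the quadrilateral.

Apply the surveyor's formula. First the cross-terms c_i = x_i·y_{i+1} − x_{i+1}·y_i:
  12, 46, 0, 40  ⇒  2A = 98, A = 49.
Then Σ (x_i + x_{i+1})·c_i = -662, so x̄ = -662 / (6·49) = -331/147.

-331/147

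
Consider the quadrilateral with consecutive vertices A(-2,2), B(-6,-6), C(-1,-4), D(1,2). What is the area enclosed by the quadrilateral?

25

Apply Gauss's area formula: 2A = Σ (x_i·y_{i+1} − x_{i+1}·y_i), indices taken mod 4.
Σ = (24) + (18) + (2) + (6) = 50
Area = |Σ|/2 = 25.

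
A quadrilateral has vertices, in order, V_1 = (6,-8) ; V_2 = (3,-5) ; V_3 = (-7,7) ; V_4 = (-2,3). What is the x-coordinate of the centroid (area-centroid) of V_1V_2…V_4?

-19/29

Apply Gauss's area formula. First the cross-terms c_i = x_i·y_{i+1} − x_{i+1}·y_i:
  -6, -14, -7, -2  ⇒  2A = -29, A = -14.5.
Then Σ (x_i + x_{i+1})·c_i = 57, so x̄ = 57 / (6·(-14.5)) = -19/29.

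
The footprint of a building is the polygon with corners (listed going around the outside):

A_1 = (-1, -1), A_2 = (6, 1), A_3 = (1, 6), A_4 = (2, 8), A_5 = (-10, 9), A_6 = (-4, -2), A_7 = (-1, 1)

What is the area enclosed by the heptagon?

93

Apply Gauss's area formula: 2A = Σ (x_i·y_{i+1} − x_{i+1}·y_i), indices taken mod 7.
Σ = (5) + (35) + (-4) + (98) + (56) + (-6) + (2) = 186
Area = |Σ|/2 = 93.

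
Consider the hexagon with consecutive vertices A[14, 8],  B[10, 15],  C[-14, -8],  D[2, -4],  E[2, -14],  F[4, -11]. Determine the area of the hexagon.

Apply Gauss's area formula: 2A = Σ (x_i·y_{i+1} − x_{i+1}·y_i), indices taken mod 6.
A→B: (14)(15) − (10)(8) = 130
B→C: (10)(-8) − (-14)(15) = 130
C→D: (-14)(-4) − (2)(-8) = 72
D→E: (2)(-14) − (2)(-4) = -20
E→F: (2)(-11) − (4)(-14) = 34
F→A: (4)(8) − (14)(-11) = 186
Σ = 532
Area = |Σ|/2 = 266.

266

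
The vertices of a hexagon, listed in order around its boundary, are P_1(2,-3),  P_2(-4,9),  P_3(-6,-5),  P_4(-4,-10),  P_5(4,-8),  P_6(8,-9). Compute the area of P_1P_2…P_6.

107

Cross-terms: 6, 74, 40, 72, 28, -6  ⇒  Σ = 214
Area = |Σ|/2 = 107.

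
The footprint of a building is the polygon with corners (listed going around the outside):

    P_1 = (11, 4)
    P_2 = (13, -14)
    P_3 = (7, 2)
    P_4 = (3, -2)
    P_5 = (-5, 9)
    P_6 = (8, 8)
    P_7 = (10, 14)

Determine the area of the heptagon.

139.5

Apply the shoelace (surveyor's) formula: 2A = Σ (x_i·y_{i+1} − x_{i+1}·y_i), indices taken mod 7.
Σ = (-206) + (124) + (-20) + (17) + (-112) + (32) + (-114) = -279
Area = |Σ|/2 = 139.5.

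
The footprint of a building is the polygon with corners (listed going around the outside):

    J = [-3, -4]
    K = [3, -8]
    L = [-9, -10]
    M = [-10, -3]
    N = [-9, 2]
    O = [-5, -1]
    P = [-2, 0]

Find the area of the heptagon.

80.5

Apply the shoelace (surveyor's) formula: 2A = Σ (x_i·y_{i+1} − x_{i+1}·y_i), indices taken mod 7.
Σ = (36) + (-102) + (-73) + (-47) + (19) + (-2) + (8) = -161
Area = |Σ|/2 = 80.5.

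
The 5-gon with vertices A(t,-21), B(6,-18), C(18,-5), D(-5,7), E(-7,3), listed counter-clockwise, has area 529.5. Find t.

Write out the shoelace sum; only the two edges meeting at A involve t:
2·Area = [((-7)·(-21) − t·3) + (t·(-18) − 6·(-21))] + 429
       = -21·t + 702 = 1059
⇒ t = -17.

-17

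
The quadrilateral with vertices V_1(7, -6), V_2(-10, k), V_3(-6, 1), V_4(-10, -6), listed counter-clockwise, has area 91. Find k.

8

The doubled signed area Σ (x_i y_{i+1} − x_{i+1} y_i) is linear in k.
With k=0 it equals 78; the coefficient of k is 13 (from the two edges through V_2).
So 13·k + 78 = 2·91 = 182 ⇒ k = 8.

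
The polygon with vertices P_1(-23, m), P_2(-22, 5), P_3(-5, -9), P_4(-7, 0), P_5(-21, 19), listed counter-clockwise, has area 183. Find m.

Write out the shoelace sum; only the two edges meeting at P_1 involve m:
2·Area = [((-21)·m − (-23)·19) + ((-23)·5 − (-22)·m)] + 27
       = 1·m + 349 = 366
⇒ m = 17.

17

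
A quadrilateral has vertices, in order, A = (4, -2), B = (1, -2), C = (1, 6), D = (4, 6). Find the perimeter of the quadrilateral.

|AB| = √((-3)² + (0)²) = √9 = 3
|BC| = √((0)² + (8)²) = √64 = 8
|CD| = √((3)² + (0)²) = √9 = 3
|DA| = √((0)² + (-8)²) = √64 = 8
Perimeter = 3 + 8 + 3 + 8 = 22.

22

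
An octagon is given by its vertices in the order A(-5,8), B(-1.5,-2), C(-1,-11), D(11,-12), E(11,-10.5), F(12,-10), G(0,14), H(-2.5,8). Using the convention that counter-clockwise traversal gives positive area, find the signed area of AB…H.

212.5

Apply the shoelace formula: 2A = Σ (x_i·y_{i+1} − x_{i+1}·y_i), indices taken mod 8.
A→B: (-5)(-2) − (-1.5)(8) = 22
B→C: (-1.5)(-11) − (-1)(-2) = 14.5
C→D: (-1)(-12) − (11)(-11) = 133
D→E: (11)(-10.5) − (11)(-12) = 16.5
E→F: (11)(-10) − (12)(-10.5) = 16
F→G: (12)(14) − (0)(-10) = 168
G→H: (0)(8) − (-2.5)(14) = 35
H→A: (-2.5)(8) − (-5)(8) = 20
Σ = 425
Signed area = Σ/2 = 212.5 (positive ⇒ counter-clockwise traversal).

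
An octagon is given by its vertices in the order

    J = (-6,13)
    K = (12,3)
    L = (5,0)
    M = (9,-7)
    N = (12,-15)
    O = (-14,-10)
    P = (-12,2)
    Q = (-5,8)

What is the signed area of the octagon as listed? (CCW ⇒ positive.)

-428

Apply the surveyor's formula: 2A = Σ (x_i·y_{i+1} − x_{i+1}·y_i), indices taken mod 8.
Σ = (-174) + (-15) + (-35) + (-51) + (-330) + (-148) + (-86) + (-17) = -856
Signed area = Σ/2 = -428 (negative ⇒ clockwise traversal).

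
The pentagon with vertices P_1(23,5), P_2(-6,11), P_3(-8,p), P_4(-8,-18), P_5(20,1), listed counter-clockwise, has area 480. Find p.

8

The doubled signed area Σ (x_i y_{i+1} − x_{i+1} y_i) is linear in p.
With p=0 it equals 944; the coefficient of p is 2 (from the two edges through P_3).
So 2·p + 944 = 2·480 = 960 ⇒ p = 8.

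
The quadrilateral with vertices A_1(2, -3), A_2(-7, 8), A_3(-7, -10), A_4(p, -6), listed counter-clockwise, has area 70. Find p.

Write out the shoelace sum; only the two edges meeting at A_4 involve p:
2·Area = [((-7)·(-6) − p·(-10)) + (p·(-3) − 2·(-6))] + 121
       = 7·p + 175 = 140
⇒ p = -5.

-5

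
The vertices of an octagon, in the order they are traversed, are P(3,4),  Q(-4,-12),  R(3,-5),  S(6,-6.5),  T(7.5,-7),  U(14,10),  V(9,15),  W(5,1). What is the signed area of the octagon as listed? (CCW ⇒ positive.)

P→Q: (3)(-12) − (-4)(4) = -20
Q→R: (-4)(-5) − (3)(-12) = 56
R→S: (3)(-6.5) − (6)(-5) = 10.5
S→T: (6)(-7) − (7.5)(-6.5) = 6.75
T→U: (7.5)(10) − (14)(-7) = 173
U→V: (14)(15) − (9)(10) = 120
V→W: (9)(1) − (5)(15) = -66
W→P: (5)(4) − (3)(1) = 17
Σ = 297.25
Signed area = Σ/2 = 148.625 (positive ⇒ counter-clockwise traversal).

148.625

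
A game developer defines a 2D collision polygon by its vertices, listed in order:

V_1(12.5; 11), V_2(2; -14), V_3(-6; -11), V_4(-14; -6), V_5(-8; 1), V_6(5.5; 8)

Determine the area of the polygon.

296

Apply the shoelace (surveyor's) formula: 2A = Σ (x_i·y_{i+1} − x_{i+1}·y_i), indices taken mod 6.
Σ = (-197) + (-106) + (-118) + (-62) + (-69.5) + (-39.5) = -592
Area = |Σ|/2 = 296.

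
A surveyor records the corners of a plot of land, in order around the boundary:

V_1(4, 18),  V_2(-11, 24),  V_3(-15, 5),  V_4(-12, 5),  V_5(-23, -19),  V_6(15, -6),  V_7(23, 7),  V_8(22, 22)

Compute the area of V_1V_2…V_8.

Apply the shoelace formula: 2A = Σ (x_i·y_{i+1} − x_{i+1}·y_i), indices taken mod 8.
V_1→V_2: (4)(24) − (-11)(18) = 294
V_2→V_3: (-11)(5) − (-15)(24) = 305
V_3→V_4: (-15)(5) − (-12)(5) = -15
V_4→V_5: (-12)(-19) − (-23)(5) = 343
V_5→V_6: (-23)(-6) − (15)(-19) = 423
V_6→V_7: (15)(7) − (23)(-6) = 243
V_7→V_8: (23)(22) − (22)(7) = 352
V_8→V_1: (22)(18) − (4)(22) = 308
Σ = 2253
Area = |Σ|/2 = 1126.5.

1126.5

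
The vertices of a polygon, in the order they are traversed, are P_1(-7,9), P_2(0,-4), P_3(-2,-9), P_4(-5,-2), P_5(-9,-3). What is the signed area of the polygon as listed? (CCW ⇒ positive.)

Apply the surveyor's formula: 2A = Σ (x_i·y_{i+1} − x_{i+1}·y_i), indices taken mod 5.
P_1→P_2: (-7)(-4) − (0)(9) = 28
P_2→P_3: (0)(-9) − (-2)(-4) = -8
P_3→P_4: (-2)(-2) − (-5)(-9) = -41
P_4→P_5: (-5)(-3) − (-9)(-2) = -3
P_5→P_1: (-9)(9) − (-7)(-3) = -102
Σ = -126
Signed area = Σ/2 = -63 (negative ⇒ clockwise traversal).

-63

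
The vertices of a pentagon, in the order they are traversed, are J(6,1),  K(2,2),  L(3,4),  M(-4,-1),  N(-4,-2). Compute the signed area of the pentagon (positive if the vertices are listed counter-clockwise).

Apply the shoelace formula: 2A = Σ (x_i·y_{i+1} − x_{i+1}·y_i), indices taken mod 5.
Σ = (10) + (2) + (13) + (4) + (8) = 37
Signed area = Σ/2 = 18.5 (positive ⇒ counter-clockwise traversal).

18.5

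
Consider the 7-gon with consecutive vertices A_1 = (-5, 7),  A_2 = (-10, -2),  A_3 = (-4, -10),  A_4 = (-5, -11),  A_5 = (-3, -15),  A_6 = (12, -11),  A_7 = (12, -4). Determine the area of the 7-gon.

Apply the shoelace formula: 2A = Σ (x_i·y_{i+1} − x_{i+1}·y_i), indices taken mod 7.
Σ = (80) + (92) + (-6) + (42) + (213) + (84) + (64) = 569
Area = |Σ|/2 = 284.5.

284.5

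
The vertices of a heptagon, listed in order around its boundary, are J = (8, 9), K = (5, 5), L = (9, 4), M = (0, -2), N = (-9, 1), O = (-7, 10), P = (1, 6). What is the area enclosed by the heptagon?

Apply the shoelace formula: 2A = Σ (x_i·y_{i+1} − x_{i+1}·y_i), indices taken mod 7.
Cross-terms: -5, -25, -18, -18, -83, -52, -39  ⇒  Σ = -240
Area = |Σ|/2 = 120.

120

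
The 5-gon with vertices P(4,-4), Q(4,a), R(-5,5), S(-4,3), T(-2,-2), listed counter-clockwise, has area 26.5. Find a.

The doubled signed area Σ (x_i y_{i+1} − x_{i+1} y_i) is linear in a.
With a=0 it equals 71; the coefficient of a is 9 (from the two edges through Q).
So 9·a + 71 = 2·26.5 = 53 ⇒ a = -2.

-2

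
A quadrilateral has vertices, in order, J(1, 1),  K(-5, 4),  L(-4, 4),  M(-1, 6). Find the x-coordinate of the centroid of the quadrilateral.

-50/33

Apply Gauss's area formula. First the cross-terms c_i = x_i·y_{i+1} − x_{i+1}·y_i:
  9, -4, -20, -7  ⇒  2A = -22, A = -11.
Then Σ (x_i + x_{i+1})·c_i = 100, so x̄ = 100 / (6·(-11)) = -50/33.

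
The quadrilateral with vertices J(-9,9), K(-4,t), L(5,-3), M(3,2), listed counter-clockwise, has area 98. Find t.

-6

The doubled signed area Σ (x_i y_{i+1} − x_{i+1} y_i) is linear in t.
With t=0 it equals 112; the coefficient of t is -14 (from the two edges through K).
So -14·t + 112 = 2·98 = 196 ⇒ t = -6.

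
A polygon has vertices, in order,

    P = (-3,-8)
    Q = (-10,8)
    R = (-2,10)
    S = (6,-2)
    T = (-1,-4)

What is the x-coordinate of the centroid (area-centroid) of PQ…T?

-337/137

Apply the shoelace formula. First the cross-terms c_i = x_i·y_{i+1} − x_{i+1}·y_i:
  -104, -84, -56, -26, -4  ⇒  2A = -274, A = -137.
Then Σ (x_i + x_{i+1})·c_i = 2022, so x̄ = 2022 / (6·(-137)) = -337/137.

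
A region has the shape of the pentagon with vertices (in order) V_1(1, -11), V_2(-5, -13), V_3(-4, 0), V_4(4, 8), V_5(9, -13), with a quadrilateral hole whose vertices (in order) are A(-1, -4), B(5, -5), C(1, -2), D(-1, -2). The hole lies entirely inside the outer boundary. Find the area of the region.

Outer boundary:
Cross-terms: -68, -52, -32, -124, -86  ⇒  Σ = -362
Area = |Σ|/2 = 181.
Hole:
Apply the shoelace formula: 2A = Σ (x_i·y_{i+1} − x_{i+1}·y_i), indices taken mod 4.
Σ = (25) + (-5) + (-4) + (2) = 18
Area = |Σ|/2 = 9.
Net area = 181 − 9 = 172.

172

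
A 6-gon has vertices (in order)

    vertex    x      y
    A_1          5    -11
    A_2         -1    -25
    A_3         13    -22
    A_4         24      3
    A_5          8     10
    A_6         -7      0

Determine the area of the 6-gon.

570.5

Apply Gauss's area formula: 2A = Σ (x_i·y_{i+1} − x_{i+1}·y_i), indices taken mod 6.
Σ = (-136) + (347) + (567) + (216) + (70) + (77) = 1141
Area = |Σ|/2 = 570.5.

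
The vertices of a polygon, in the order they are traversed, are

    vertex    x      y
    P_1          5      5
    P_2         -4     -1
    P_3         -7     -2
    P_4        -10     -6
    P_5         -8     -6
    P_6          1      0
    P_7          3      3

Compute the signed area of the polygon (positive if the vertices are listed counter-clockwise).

Apply the shoelace (surveyor's) formula: 2A = Σ (x_i·y_{i+1} − x_{i+1}·y_i), indices taken mod 7.
Σ = (15) + (1) + (22) + (12) + (6) + (3) + (0) = 59
Signed area = Σ/2 = 29.5 (positive ⇒ counter-clockwise traversal).

29.5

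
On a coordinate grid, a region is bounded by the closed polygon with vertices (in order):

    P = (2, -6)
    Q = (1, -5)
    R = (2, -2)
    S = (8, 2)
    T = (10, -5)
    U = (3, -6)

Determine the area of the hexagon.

43.5

Apply the shoelace formula: 2A = Σ (x_i·y_{i+1} − x_{i+1}·y_i), indices taken mod 6.
Σ = (-4) + (8) + (20) + (-60) + (-45) + (-6) = -87
Area = |Σ|/2 = 43.5.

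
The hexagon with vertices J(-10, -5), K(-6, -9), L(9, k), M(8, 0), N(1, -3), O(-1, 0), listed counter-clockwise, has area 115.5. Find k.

Write out the shoelace sum; only the two edges meeting at L involve k:
2·Area = [((-6)·k − 9·(-9)) + (9·0 − 8·k)] + 38
       = -14·k + 119 = 231
⇒ k = -8.

-8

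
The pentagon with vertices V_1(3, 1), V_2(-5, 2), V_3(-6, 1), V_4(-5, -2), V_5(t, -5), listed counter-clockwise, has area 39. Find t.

1

The doubled signed area Σ (x_i y_{i+1} − x_{i+1} y_i) is linear in t.
With t=0 it equals 75; the coefficient of t is 3 (from the two edges through V_5).
So 3·t + 75 = 2·39 = 78 ⇒ t = 1.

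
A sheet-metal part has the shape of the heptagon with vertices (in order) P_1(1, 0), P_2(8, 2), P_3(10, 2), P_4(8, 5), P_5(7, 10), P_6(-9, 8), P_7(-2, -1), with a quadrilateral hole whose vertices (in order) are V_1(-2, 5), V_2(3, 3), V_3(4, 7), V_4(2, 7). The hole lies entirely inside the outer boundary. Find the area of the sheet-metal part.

Outer boundary:
Apply the surveyor's formula: 2A = Σ (x_i·y_{i+1} − x_{i+1}·y_i), indices taken mod 7.
Σ = (2) + (-4) + (34) + (45) + (146) + (25) + (1) = 249
Area = |Σ|/2 = 124.5.
Hole:
Apply the surveyor's formula: 2A = Σ (x_i·y_{i+1} − x_{i+1}·y_i), indices taken mod 4.
V_1→V_2: (-2)(3) − (3)(5) = -21
V_2→V_3: (3)(7) − (4)(3) = 9
V_3→V_4: (4)(7) − (2)(7) = 14
V_4→V_1: (2)(5) − (-2)(7) = 24
Σ = 26
Area = |Σ|/2 = 13.
Net area = 124.5 − 13 = 111.5.

111.5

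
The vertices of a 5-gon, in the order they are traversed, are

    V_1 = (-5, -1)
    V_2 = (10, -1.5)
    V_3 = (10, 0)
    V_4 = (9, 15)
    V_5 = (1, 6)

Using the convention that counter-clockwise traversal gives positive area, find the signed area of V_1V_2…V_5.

125.25

Apply the surveyor's formula: 2A = Σ (x_i·y_{i+1} − x_{i+1}·y_i), indices taken mod 5.
Cross-terms: 17.5, 15, 150, 39, 29  ⇒  Σ = 250.5
Signed area = Σ/2 = 125.25 (positive ⇒ counter-clockwise traversal).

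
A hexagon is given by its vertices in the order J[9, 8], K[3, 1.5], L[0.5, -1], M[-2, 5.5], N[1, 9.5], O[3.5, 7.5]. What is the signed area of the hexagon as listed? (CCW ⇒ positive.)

-51.625

Apply the shoelace (surveyor's) formula: 2A = Σ (x_i·y_{i+1} − x_{i+1}·y_i), indices taken mod 6.
Cross-terms: -10.5, -3.75, 0.75, -24.5, -25.75, -39.5  ⇒  Σ = -103.25
Signed area = Σ/2 = -51.625 (negative ⇒ clockwise traversal).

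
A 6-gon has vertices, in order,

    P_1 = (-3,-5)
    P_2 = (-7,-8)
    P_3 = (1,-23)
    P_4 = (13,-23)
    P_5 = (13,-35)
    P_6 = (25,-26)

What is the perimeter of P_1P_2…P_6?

96

|P_1P_2| = √((-4)² + (-3)²) = √25 = 5
|P_2P_3| = √((8)² + (-15)²) = √289 = 17
|P_3P_4| = √((12)² + (0)²) = √144 = 12
|P_4P_5| = √((0)² + (-12)²) = √144 = 12
|P_5P_6| = √((12)² + (9)²) = √225 = 15
|P_6P_1| = √((-28)² + (21)²) = √1225 = 35
Perimeter = 5 + 17 + 12 + 12 + 15 + 35 = 96.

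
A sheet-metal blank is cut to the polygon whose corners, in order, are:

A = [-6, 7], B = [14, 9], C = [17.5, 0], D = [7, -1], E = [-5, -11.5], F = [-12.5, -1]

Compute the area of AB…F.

A→B: (-6)(9) − (14)(7) = -152
B→C: (14)(0) − (17.5)(9) = -157.5
C→D: (17.5)(-1) − (7)(0) = -17.5
D→E: (7)(-11.5) − (-5)(-1) = -85.5
E→F: (-5)(-1) − (-12.5)(-11.5) = -138.75
F→A: (-12.5)(7) − (-6)(-1) = -93.5
Σ = -644.75
Area = |Σ|/2 = 322.375.

322.375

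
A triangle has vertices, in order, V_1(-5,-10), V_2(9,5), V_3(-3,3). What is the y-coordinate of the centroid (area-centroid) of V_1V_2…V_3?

Apply the surveyor's formula. First the cross-terms c_i = x_i·y_{i+1} − x_{i+1}·y_i:
  65, 42, 45  ⇒  2A = 152, A = 76.
Then Σ (y_i + y_{i+1})·c_i = -304, so ȳ = -304 / (6·76) = -2/3.

-2/3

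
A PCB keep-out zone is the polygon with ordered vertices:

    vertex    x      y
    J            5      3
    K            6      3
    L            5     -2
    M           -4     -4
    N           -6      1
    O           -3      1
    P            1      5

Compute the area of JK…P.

Apply the shoelace formula: 2A = Σ (x_i·y_{i+1} − x_{i+1}·y_i), indices taken mod 7.
Σ = (-3) + (-27) + (-28) + (-28) + (-3) + (-16) + (-22) = -127
Area = |Σ|/2 = 63.5.

63.5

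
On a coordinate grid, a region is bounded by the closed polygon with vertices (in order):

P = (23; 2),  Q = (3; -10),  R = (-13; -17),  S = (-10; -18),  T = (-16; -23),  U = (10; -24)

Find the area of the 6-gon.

Apply Gauss's area formula: 2A = Σ (x_i·y_{i+1} − x_{i+1}·y_i), indices taken mod 6.
P→Q: (23)(-10) − (3)(2) = -236
Q→R: (3)(-17) − (-13)(-10) = -181
R→S: (-13)(-18) − (-10)(-17) = 64
S→T: (-10)(-23) − (-16)(-18) = -58
T→U: (-16)(-24) − (10)(-23) = 614
U→P: (10)(2) − (23)(-24) = 572
Σ = 775
Area = |Σ|/2 = 387.5.

387.5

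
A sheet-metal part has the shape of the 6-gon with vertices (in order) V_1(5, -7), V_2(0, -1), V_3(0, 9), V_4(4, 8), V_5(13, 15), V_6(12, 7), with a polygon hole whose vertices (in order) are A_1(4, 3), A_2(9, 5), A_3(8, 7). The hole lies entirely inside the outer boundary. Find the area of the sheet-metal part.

140.5

Outer boundary:
Apply the shoelace (surveyor's) formula: 2A = Σ (x_i·y_{i+1} − x_{i+1}·y_i), indices taken mod 6.
Σ = (-5) + (0) + (-36) + (-44) + (-89) + (-119) = -293
Area = |Σ|/2 = 146.5.
Hole:
Σ = (-7) + (23) + (-4) = 12
Area = |Σ|/2 = 6.
Net area = 146.5 − 6 = 140.5.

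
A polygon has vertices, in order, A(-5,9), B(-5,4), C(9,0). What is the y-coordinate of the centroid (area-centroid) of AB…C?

13/3

Apply the shoelace (surveyor's) formula. First the cross-terms c_i = x_i·y_{i+1} − x_{i+1}·y_i:
  25, -36, 81  ⇒  2A = 70, A = 35.
Then Σ (y_i + y_{i+1})·c_i = 910, so ȳ = 910 / (6·35) = 13/3.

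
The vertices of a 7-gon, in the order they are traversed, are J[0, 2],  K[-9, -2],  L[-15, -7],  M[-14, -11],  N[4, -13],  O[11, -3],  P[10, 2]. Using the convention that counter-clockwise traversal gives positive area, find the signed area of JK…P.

273.5

Cross-terms: 18, 33, 67, 226, 131, 52, 20  ⇒  Σ = 547
Signed area = Σ/2 = 273.5 (positive ⇒ counter-clockwise traversal).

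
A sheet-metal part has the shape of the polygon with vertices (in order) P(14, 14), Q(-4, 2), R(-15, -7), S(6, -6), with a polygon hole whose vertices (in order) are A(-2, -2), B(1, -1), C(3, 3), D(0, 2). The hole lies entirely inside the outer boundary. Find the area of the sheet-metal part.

211

Outer boundary:
Apply Gauss's area formula: 2A = Σ (x_i·y_{i+1} − x_{i+1}·y_i), indices taken mod 4.
Σ = (84) + (58) + (132) + (168) = 442
Area = |Σ|/2 = 221.
Hole:
Apply the shoelace (surveyor's) formula: 2A = Σ (x_i·y_{i+1} − x_{i+1}·y_i), indices taken mod 4.
A→B: (-2)(-1) − (1)(-2) = 4
B→C: (1)(3) − (3)(-1) = 6
C→D: (3)(2) − (0)(3) = 6
D→A: (0)(-2) − (-2)(2) = 4
Σ = 20
Area = |Σ|/2 = 10.
Net area = 221 − 10 = 211.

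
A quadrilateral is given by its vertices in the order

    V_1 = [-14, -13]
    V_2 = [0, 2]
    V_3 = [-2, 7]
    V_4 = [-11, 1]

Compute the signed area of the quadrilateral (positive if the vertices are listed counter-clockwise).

104

Apply the shoelace (surveyor's) formula: 2A = Σ (x_i·y_{i+1} − x_{i+1}·y_i), indices taken mod 4.
V_1→V_2: (-14)(2) − (0)(-13) = -28
V_2→V_3: (0)(7) − (-2)(2) = 4
V_3→V_4: (-2)(1) − (-11)(7) = 75
V_4→V_1: (-11)(-13) − (-14)(1) = 157
Σ = 208
Signed area = Σ/2 = 104 (positive ⇒ counter-clockwise traversal).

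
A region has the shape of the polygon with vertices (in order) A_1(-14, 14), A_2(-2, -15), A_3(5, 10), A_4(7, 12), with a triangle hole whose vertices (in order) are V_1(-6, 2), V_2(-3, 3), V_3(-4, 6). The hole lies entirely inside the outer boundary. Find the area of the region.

269.5

Outer boundary:
Cross-terms: 238, 55, -10, 266  ⇒  Σ = 549
Area = |Σ|/2 = 274.5.
Hole:
Apply the shoelace formula: 2A = Σ (x_i·y_{i+1} − x_{i+1}·y_i), indices taken mod 3.
Σ = (-12) + (-6) + (28) = 10
Area = |Σ|/2 = 5.
Net area = 274.5 − 5 = 269.5.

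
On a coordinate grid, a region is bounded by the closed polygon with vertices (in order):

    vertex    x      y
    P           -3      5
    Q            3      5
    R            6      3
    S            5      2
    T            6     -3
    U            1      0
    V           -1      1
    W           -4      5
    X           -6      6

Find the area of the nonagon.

42

Apply Gauss's area formula: 2A = Σ (x_i·y_{i+1} − x_{i+1}·y_i), indices taken mod 9.
Cross-terms: -30, -21, -3, -27, 3, 1, -1, 6, -12  ⇒  Σ = -84
Area = |Σ|/2 = 42.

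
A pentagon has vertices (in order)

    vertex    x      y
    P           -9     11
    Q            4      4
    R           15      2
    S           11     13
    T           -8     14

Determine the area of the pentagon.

168.5

Apply the surveyor's formula: 2A = Σ (x_i·y_{i+1} − x_{i+1}·y_i), indices taken mod 5.
Σ = (-80) + (-52) + (173) + (258) + (38) = 337
Area = |Σ|/2 = 168.5.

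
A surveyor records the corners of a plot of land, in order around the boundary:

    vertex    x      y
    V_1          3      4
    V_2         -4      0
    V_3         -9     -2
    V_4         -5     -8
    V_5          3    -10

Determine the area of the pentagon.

Apply the shoelace (surveyor's) formula: 2A = Σ (x_i·y_{i+1} − x_{i+1}·y_i), indices taken mod 5.
Cross-terms: 16, 8, 62, 74, 42  ⇒  Σ = 202
Area = |Σ|/2 = 101.

101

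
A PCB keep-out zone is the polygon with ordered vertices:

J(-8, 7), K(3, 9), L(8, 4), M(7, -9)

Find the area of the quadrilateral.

138

Σ = (-93) + (-60) + (-100) + (-23) = -276
Area = |Σ|/2 = 138.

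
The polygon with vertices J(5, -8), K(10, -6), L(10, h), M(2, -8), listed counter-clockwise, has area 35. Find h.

The doubled signed area Σ (x_i y_{i+1} − x_{i+1} y_i) is linear in h.
With h=0 it equals 54; the coefficient of h is 8 (from the two edges through L).
So 8·h + 54 = 2·35 = 70 ⇒ h = 2.

2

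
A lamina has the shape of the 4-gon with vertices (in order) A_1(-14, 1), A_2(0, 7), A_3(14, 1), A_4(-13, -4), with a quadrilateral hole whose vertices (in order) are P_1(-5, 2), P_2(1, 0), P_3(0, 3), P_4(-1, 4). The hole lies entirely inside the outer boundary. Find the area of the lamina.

143

Outer boundary:
Σ = (-98) + (-98) + (-43) + (-69) = -308
Area = |Σ|/2 = 154.
Hole:
Apply the shoelace formula: 2A = Σ (x_i·y_{i+1} − x_{i+1}·y_i), indices taken mod 4.
Σ = (-2) + (3) + (3) + (18) = 22
Area = |Σ|/2 = 11.
Net area = 154 − 11 = 143.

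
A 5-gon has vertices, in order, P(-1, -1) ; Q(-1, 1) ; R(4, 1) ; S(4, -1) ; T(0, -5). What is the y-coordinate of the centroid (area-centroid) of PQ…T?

Apply the surveyor's formula. First the cross-terms c_i = x_i·y_{i+1} − x_{i+1}·y_i:
  -2, -5, -8, -20, -5  ⇒  2A = -40, A = -20.
Then Σ (y_i + y_{i+1})·c_i = 140, so ȳ = 140 / (6·(-20)) = -7/6.

-7/6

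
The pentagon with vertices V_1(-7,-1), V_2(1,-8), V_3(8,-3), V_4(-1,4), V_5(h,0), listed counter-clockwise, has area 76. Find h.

-1

The doubled signed area Σ (x_i y_{i+1} − x_{i+1} y_i) is linear in h.
With h=0 it equals 147; the coefficient of h is -5 (from the two edges through V_5).
So -5·h + 147 = 2·76 = 152 ⇒ h = -1.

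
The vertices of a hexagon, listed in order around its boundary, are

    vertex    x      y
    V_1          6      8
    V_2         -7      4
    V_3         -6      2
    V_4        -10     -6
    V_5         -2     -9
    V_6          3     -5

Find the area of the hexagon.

157.5

Apply the surveyor's formula: 2A = Σ (x_i·y_{i+1} − x_{i+1}·y_i), indices taken mod 6.
V_1→V_2: (6)(4) − (-7)(8) = 80
V_2→V_3: (-7)(2) − (-6)(4) = 10
V_3→V_4: (-6)(-6) − (-10)(2) = 56
V_4→V_5: (-10)(-9) − (-2)(-6) = 78
V_5→V_6: (-2)(-5) − (3)(-9) = 37
V_6→V_1: (3)(8) − (6)(-5) = 54
Σ = 315
Area = |Σ|/2 = 157.5.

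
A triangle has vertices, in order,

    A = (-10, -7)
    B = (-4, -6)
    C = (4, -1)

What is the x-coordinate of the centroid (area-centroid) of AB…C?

Apply the surveyor's formula. First the cross-terms c_i = x_i·y_{i+1} − x_{i+1}·y_i:
  32, 28, -38  ⇒  2A = 22, A = 11.
Then Σ (x_i + x_{i+1})·c_i = -220, so x̄ = -220 / (6·11) = -10/3.

-10/3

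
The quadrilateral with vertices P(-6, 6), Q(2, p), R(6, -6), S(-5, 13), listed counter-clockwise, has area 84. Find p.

Write out the shoelace sum; only the two edges meeting at Q involve p:
2·Area = [((-6)·p − 2·6) + (2·(-6) − 6·p)] + 96
       = -12·p + 72 = 168
⇒ p = -8.

-8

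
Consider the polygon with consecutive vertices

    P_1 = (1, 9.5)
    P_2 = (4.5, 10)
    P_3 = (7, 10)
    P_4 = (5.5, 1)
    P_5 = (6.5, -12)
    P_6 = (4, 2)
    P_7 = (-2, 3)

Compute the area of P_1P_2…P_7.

P_1→P_2: (1)(10) − (4.5)(9.5) = -32.75
P_2→P_3: (4.5)(10) − (7)(10) = -25
P_3→P_4: (7)(1) − (5.5)(10) = -48
P_4→P_5: (5.5)(-12) − (6.5)(1) = -72.5
P_5→P_6: (6.5)(2) − (4)(-12) = 61
P_6→P_7: (4)(3) − (-2)(2) = 16
P_7→P_1: (-2)(9.5) − (1)(3) = -22
Σ = -123.25
Area = |Σ|/2 = 61.625.

61.625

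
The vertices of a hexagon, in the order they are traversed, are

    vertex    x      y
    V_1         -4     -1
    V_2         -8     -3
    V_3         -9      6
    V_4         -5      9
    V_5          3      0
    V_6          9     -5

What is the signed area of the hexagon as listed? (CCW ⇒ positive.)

Apply the shoelace formula: 2A = Σ (x_i·y_{i+1} − x_{i+1}·y_i), indices taken mod 6.
Cross-terms: 4, -75, -51, -27, -15, -29  ⇒  Σ = -193
Signed area = Σ/2 = -96.5 (negative ⇒ clockwise traversal).

-96.5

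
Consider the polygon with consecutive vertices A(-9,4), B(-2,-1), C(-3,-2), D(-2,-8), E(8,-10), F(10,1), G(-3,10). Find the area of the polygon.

Σ = (17) + (1) + (20) + (84) + (108) + (103) + (78) = 411
Area = |Σ|/2 = 205.5.

205.5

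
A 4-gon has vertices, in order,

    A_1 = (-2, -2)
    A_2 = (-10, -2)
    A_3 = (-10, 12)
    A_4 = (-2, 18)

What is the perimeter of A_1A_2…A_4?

|A_1A_2| = √((-8)² + (0)²) = √64 = 8
|A_2A_3| = √((0)² + (14)²) = √196 = 14
|A_3A_4| = √((8)² + (6)²) = √100 = 10
|A_4A_1| = √((0)² + (-20)²) = √400 = 20
Perimeter = 8 + 14 + 10 + 20 = 52.

52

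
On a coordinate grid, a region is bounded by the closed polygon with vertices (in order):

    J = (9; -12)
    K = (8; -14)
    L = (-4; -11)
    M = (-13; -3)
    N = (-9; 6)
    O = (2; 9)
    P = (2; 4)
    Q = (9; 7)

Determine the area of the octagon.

J→K: (9)(-14) − (8)(-12) = -30
K→L: (8)(-11) − (-4)(-14) = -144
L→M: (-4)(-3) − (-13)(-11) = -131
M→N: (-13)(6) − (-9)(-3) = -105
N→O: (-9)(9) − (2)(6) = -93
O→P: (2)(4) − (2)(9) = -10
P→Q: (2)(7) − (9)(4) = -22
Q→J: (9)(-12) − (9)(7) = -171
Σ = -706
Area = |Σ|/2 = 353.

353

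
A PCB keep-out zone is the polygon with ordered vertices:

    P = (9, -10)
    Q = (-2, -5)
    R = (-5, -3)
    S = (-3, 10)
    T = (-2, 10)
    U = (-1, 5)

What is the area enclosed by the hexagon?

94

Σ = (-65) + (-19) + (-59) + (-10) + (0) + (-35) = -188
Area = |Σ|/2 = 94.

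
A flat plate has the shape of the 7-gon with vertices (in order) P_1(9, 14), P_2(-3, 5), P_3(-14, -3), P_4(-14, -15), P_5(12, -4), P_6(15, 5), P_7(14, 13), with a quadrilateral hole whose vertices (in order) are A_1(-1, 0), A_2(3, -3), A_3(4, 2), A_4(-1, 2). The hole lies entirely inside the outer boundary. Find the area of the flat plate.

Outer boundary:
Apply the surveyor's formula: 2A = Σ (x_i·y_{i+1} − x_{i+1}·y_i), indices taken mod 7.
Cross-terms: 87, 79, 168, 236, 120, 125, 79  ⇒  Σ = 894
Area = |Σ|/2 = 447.
Hole:
Apply the surveyor's formula: 2A = Σ (x_i·y_{i+1} − x_{i+1}·y_i), indices taken mod 4.
Σ = (3) + (18) + (10) + (2) = 33
Area = |Σ|/2 = 16.5.
Net area = 447 − 16.5 = 430.5.

430.5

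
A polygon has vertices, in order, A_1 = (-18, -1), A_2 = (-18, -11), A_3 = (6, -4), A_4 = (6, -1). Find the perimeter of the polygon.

|A_1A_2| = √((0)² + (-10)²) = √100 = 10
|A_2A_3| = √((24)² + (7)²) = √625 = 25
|A_3A_4| = √((0)² + (3)²) = √9 = 3
|A_4A_1| = √((-24)² + (0)²) = √576 = 24
Perimeter = 10 + 25 + 3 + 24 = 62.

62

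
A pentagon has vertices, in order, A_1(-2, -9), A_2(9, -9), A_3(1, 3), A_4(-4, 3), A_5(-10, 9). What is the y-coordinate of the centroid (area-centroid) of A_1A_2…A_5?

Apply Gauss's area formula. First the cross-terms c_i = x_i·y_{i+1} − x_{i+1}·y_i:
  99, 36, 15, -6, 108  ⇒  2A = 252, A = 126.
Then Σ (y_i + y_{i+1})·c_i = -1980, so ȳ = -1980 / (6·126) = -55/21.

-55/21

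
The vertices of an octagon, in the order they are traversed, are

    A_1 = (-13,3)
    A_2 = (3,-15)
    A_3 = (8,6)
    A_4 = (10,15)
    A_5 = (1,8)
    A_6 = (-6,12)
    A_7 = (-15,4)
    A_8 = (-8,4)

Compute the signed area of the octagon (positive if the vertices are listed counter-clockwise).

A_1→A_2: (-13)(-15) − (3)(3) = 186
A_2→A_3: (3)(6) − (8)(-15) = 138
A_3→A_4: (8)(15) − (10)(6) = 60
A_4→A_5: (10)(8) − (1)(15) = 65
A_5→A_6: (1)(12) − (-6)(8) = 60
A_6→A_7: (-6)(4) − (-15)(12) = 156
A_7→A_8: (-15)(4) − (-8)(4) = -28
A_8→A_1: (-8)(3) − (-13)(4) = 28
Σ = 665
Signed area = Σ/2 = 332.5 (positive ⇒ counter-clockwise traversal).

332.5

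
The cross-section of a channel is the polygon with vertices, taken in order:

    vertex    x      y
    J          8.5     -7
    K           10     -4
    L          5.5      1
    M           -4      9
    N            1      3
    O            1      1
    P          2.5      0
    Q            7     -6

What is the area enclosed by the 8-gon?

Apply the surveyor's formula: 2A = Σ (x_i·y_{i+1} − x_{i+1}·y_i), indices taken mod 8.
Cross-terms: 36, 32, 53.5, -21, -2, -2.5, -15, 2  ⇒  Σ = 83
Area = |Σ|/2 = 41.5.

41.5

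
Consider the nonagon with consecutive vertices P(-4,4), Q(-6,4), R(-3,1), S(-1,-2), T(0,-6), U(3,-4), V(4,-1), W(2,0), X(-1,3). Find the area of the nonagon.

Σ = (8) + (6) + (7) + (6) + (18) + (13) + (2) + (6) + (8) = 74
Area = |Σ|/2 = 37.

37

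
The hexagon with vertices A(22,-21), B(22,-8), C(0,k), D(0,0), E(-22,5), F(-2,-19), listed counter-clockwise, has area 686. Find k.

Write out the shoelace sum; only the two edges meeting at C involve k:
2·Area = [(22·k − 0·(-8)) + (0·0 − 0·k)] + 1174
       = 22·k + 1174 = 1372
⇒ k = 9.

9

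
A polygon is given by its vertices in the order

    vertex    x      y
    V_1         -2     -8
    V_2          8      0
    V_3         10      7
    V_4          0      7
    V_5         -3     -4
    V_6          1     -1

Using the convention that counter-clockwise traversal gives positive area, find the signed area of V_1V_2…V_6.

Apply the surveyor's formula: 2A = Σ (x_i·y_{i+1} − x_{i+1}·y_i), indices taken mod 6.
Σ = (64) + (56) + (70) + (21) + (7) + (-10) = 208
Signed area = Σ/2 = 104 (positive ⇒ counter-clockwise traversal).

104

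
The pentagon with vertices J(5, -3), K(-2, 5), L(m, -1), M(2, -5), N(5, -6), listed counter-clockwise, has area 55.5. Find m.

Write out the shoelace sum; only the two edges meeting at L involve m:
2·Area = [((-2)·(-1) − m·5) + (m·(-5) − 2·(-1))] + 47
       = -10·m + 51 = 111
⇒ m = -6.

-6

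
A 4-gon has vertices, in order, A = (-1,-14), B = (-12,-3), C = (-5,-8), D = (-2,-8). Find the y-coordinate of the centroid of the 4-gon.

Apply the shoelace formula. First the cross-terms c_i = x_i·y_{i+1} − x_{i+1}·y_i:
  -165, 81, 24, 20  ⇒  2A = -40, A = -20.
Then Σ (y_i + y_{i+1})·c_i = 1090, so ȳ = 1090 / (6·(-20)) = -109/12.

-109/12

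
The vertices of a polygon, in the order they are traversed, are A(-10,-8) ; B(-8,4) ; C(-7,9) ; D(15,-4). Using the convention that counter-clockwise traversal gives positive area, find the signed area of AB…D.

Apply Gauss's area formula: 2A = Σ (x_i·y_{i+1} − x_{i+1}·y_i), indices taken mod 4.
Σ = (-104) + (-44) + (-107) + (-160) = -415
Signed area = Σ/2 = -207.5 (negative ⇒ clockwise traversal).

-207.5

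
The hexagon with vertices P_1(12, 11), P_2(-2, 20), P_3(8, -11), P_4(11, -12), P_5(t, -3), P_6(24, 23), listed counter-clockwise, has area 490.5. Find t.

Write out the shoelace sum; only the two edges meeting at P_5 involve t:
2·Area = [(11·(-3) − t·(-12)) + (t·23 − 24·(-3))] + 137
       = 35·t + 176 = 981
⇒ t = 23.

23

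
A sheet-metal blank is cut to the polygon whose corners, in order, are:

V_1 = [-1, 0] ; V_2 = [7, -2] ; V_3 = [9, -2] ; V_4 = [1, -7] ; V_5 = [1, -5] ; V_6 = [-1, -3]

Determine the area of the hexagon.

Apply the shoelace formula: 2A = Σ (x_i·y_{i+1} − x_{i+1}·y_i), indices taken mod 6.
Σ = (2) + (4) + (-61) + (2) + (-8) + (-3) = -64
Area = |Σ|/2 = 32.

32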